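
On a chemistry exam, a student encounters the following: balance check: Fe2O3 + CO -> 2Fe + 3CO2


Equation: Fe2O3 + CO -> 2Fe + 3CO2
Check atoms: C: 1≠3, Fe: 2=2, O: 4≠6
Not balanced

No, not balanced


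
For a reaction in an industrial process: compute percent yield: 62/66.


% yield = actual/theoretical × 100
= 62/66 × 100
= 93.94%

93.94%


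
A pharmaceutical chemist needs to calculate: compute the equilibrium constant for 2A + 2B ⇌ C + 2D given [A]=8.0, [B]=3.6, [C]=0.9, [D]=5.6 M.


Kc = [C][D]^2/([A]^2[B]^2)
= (0.9^1 × 5.6^2)/(8.0^2 × 3.6^2)
= 28.224/829.44
= 0.03403

0.03403


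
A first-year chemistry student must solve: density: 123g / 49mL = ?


ρ = mass/volume
= 123/49
= 2.51 g/mL

2.51 g/mL


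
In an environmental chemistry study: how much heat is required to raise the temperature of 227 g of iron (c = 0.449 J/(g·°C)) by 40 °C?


q = mcΔT = 227 × 0.449 × 40
= 4076.92 J

4076.92 J


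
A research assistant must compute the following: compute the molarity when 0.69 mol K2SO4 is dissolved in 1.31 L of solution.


M = n/V = 0.69/1.31 = 0.527 mol/L

0.527 M


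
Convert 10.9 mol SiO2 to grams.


M(SiO2) = 60.09 g/mol
mass = n × M = 10.9 × 60.09 = 654.98 g

654.98 g


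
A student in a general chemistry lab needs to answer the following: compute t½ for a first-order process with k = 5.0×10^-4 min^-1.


t½ = ln2/k = 0.693147/(5.0×10^-4 min^-1)
= 1386 min

1386 min


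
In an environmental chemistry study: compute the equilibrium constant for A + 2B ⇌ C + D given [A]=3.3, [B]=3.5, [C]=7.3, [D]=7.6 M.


Kc = [C][D]/([A][B]^2)
= (7.3^1 × 7.6^1)/(3.3^1 × 3.5^2)
= 55.48/40.425
= 1.372

1.372


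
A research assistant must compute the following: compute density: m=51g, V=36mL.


ρ = mass/volume
= 51/36
= 1.417 g/mL

1.417 g/mL


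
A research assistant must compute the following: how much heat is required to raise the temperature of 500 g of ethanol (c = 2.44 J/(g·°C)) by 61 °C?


q = mcΔT = 500 × 2.44 × 61
= 74420.00 J

74420.00 J


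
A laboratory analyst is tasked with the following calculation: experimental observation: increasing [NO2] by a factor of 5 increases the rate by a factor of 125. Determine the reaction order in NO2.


rate ∝ [NO2]^n
5^n = 125 → n = 3
Order in NO2: 3

3


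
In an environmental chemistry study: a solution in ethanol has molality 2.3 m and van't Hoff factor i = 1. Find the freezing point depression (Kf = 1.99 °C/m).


ΔTf = Kf × m × i
= 1.99 × 2.3 × 1
= 4.577 °C

4.577 °C


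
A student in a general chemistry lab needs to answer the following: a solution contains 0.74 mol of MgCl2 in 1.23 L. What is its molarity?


M = n/V = 0.74/1.23 = 0.602 mol/L

0.602 M


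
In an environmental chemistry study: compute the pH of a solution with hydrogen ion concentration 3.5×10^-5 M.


pH = -log10([H+]) = -log10(3.5×10^-5)
= 5 - log10(3.5)
= 5 - 0.54
= 4.46

4.46


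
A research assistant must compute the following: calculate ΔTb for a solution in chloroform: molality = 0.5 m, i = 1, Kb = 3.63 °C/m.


ΔTb = Kb × m × i
= 3.63 × 0.5 × 1
= 1.815 °C

1.815 °C


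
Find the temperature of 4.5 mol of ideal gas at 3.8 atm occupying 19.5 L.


PV = nRT  (R = 0.08206 L·atm/(mol·K))
T = PV/(nR) = 3.8×19.5/(4.5×0.08206)
= 74.10/0.369270
= 200.67 K

200.67 K


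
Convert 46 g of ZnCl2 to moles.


M(ZnCl2) = 136.28 g/mol
n = mass/M = 46/136.28 = 0.3375 mol

0.3375 mol


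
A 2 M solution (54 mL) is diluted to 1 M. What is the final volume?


C1V1 = C2V2
2 × 54 = 1 × V2
V2 = 108/1 = 108.0 mL

108.0 mL


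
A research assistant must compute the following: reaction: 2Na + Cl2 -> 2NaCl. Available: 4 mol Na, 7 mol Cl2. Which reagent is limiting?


Mole ratio available / coefficient:
  Na: 4/2 = 2.000
  Cl2: 7/1 = 7.000
Smaller ratio is limiting.

Na


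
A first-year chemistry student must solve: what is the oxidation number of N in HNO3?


(+1) + x + 3(-2) = 0, so x = +5
Oxidation number: +5

+5


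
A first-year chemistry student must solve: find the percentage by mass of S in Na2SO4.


M(Na2SO4) = 2×22.99 + 1×32.07 + 4×16.0 = 142.05 g/mol
Mass of S = 1 × 32.07 = 32.07 g/mol
% S = 32.07/142.05 × 100 = 22.58%

22.58%


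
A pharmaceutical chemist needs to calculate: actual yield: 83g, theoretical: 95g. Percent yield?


% yield = actual/theoretical × 100
= 83/95 × 100
= 87.37%

87.37%


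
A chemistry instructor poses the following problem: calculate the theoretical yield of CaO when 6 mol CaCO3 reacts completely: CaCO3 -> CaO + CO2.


Mole ratio CaO:CaCO3 = 1:1
n(CaO) = 6 × 1/1 = 6.000 mol
mass = 6.000 × 56.08 = 336.48 g

336.48 g


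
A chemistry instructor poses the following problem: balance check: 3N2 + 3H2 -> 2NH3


Equation: 3N2 + 3H2 -> 2NH3
Check atoms: H: 6=6, N: 6≠2
Not balanced

No, not balanced


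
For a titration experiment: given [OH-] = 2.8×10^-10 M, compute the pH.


pOH = -log10([OH-]) = -log10(2.8×10^-10)
= 10 - log10(2.8) = 9.55
pH = 14 - pOH = 14 - 9.55 = 4.45

4.45


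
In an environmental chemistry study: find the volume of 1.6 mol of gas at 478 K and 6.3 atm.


PV = nRT  (R = 0.08206 L·atm/(mol·K))
V = nRT/P = 1.6×0.08206×478/6.3
= 9.962 L

9.962 L


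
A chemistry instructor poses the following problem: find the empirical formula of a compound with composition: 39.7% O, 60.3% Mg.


Assume 100 g sample. Moles of each element:
  O: 39.7/16.0 = 2.481 mol
  Mg: 60.3/24.31 = 2.48 mol
Divide by smallest (2.48):
  O: 2.481/2.48 = 1.0
  Mg: 2.48/2.48 = 1.0
Empirical formula: MgO

MgO


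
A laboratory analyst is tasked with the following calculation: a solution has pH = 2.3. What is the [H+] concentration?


[H+] = 10^(-pH) = 10^(-2.3)
= 5.01×10^-3 M

5.01×10^-3 M


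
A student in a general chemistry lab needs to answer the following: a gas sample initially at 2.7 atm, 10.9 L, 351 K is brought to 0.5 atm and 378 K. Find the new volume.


P1V1/T1 = P2V2/T2
V2 = P1V1T2/(T1P2)
= 2.7×10.9×378/(351×0.5)
= 63.388 L

63.388 L


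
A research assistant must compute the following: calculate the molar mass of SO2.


M(SO2) = 1×32.07 + 2×16.0
= 32.07 + 32.0
= 64.07 g/mol

64.07 g/mol


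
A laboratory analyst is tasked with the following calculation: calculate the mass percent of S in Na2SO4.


M(Na2SO4) = 2×22.99 + 1×32.07 + 4×16.0 = 142.05 g/mol
Mass of S = 1 × 32.07 = 32.07 g/mol
% S = 32.07/142.05 × 100 = 22.58%

22.58%


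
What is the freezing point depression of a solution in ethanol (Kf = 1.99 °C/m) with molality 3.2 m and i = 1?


ΔTf = Kf × m × i
= 1.99 × 3.2 × 1
= 6.368 °C

6.368 °C


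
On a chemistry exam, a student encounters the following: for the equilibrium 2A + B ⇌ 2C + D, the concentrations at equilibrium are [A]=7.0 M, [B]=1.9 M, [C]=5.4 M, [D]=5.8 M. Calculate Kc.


Kc = [C]^2[D]/([A]^2[B])
= (5.4^2 × 5.8^1)/(7.0^2 × 1.9^1)
= 169.128/93.1
= 1.817

1.817


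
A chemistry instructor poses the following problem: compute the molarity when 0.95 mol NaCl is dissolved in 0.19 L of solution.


M = n/V = 0.95/0.19 = 5.000 mol/L

5.000 M


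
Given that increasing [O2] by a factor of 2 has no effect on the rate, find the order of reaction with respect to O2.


rate ∝ [O2]^n
rate ∝ [O2]^0
Order in O2: 0

0


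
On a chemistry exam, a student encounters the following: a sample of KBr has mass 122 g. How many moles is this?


M(KBr) = 119.0 g/mol
n = mass/M = 122/119.0 = 1.0252 mol

1.0252 mol


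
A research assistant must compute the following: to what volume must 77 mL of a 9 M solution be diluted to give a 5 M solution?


C1V1 = C2V2
9 × 77 = 5 × V2
V2 = 693/5 = 138.6 mL

138.6 mL


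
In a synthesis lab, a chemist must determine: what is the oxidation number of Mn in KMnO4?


(+1) + x + 4(-2) = 0, so x = +7
Oxidation number: +7

+7


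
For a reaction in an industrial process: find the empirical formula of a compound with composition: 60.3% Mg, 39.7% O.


Assume 100 g sample. Moles of each element:
  Mg: 60.3/24.31 = 2.48 mol
  O: 39.7/16.0 = 2.481 mol
Divide by smallest (2.48):
  Mg: 2.48/2.48 = 1.0
  O: 2.481/2.48 = 1.0
Empirical formula: MgO

MgO


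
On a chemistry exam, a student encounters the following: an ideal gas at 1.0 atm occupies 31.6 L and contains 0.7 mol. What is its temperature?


PV = nRT  (R = 0.08206 L·atm/(mol·K))
T = PV/(nR) = 1.0×31.6/(0.7×0.08206)
= 31.60/0.057442
= 550.12 K

550.12 K


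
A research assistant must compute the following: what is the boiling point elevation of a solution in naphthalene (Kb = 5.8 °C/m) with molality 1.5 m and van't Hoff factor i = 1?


ΔTb = Kb × m × i
= 5.8 × 1.5 × 1
= 8.7 °C

8.7 °C


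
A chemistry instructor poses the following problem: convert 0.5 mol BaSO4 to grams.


M(BaSO4) = 233.4 g/mol
mass = n × M = 0.5 × 233.4 = 116.70 g

116.70 g


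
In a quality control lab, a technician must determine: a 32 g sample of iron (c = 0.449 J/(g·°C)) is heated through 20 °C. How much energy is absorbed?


q = mcΔT = 32 × 0.449 × 20
= 287.36 J

287.36 J


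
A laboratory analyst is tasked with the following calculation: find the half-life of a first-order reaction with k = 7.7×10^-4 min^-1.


t½ = ln2/k = 0.693147/(7.7×10^-4 min^-1)
= 900.2 min

900.2 min


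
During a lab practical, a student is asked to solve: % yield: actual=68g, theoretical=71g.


% yield = actual/theoretical × 100
= 68/71 × 100
= 95.77%

95.77%


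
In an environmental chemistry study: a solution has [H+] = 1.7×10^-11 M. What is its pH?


pH = -log10([H+]) = -log10(1.7×10^-11)
= 11 - log10(1.7)
= 11 - 0.23
= 10.77

10.77


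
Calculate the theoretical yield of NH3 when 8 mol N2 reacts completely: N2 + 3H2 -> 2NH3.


Mole ratio NH3:N2 = 2:1
n(NH3) = 8 × 2/1 = 16.000 mol
mass = 16.000 × 17.03 = 272.48 g

272.48 g


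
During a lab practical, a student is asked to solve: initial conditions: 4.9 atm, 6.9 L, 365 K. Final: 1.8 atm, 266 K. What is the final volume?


P1V1/T1 = P2V2/T2
V2 = P1V1T2/(T1P2)
= 4.9×6.9×266/(365×1.8)
= 13.689 L

13.689 L


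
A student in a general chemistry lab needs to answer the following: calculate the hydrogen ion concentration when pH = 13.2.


[H+] = 10^(-pH) = 10^(-13.2)
= 6.31×10^-14 M

6.31×10^-14 M


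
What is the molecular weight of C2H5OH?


M(C2H5OH) = 2×12.01 + 6×1.008 + 1×16.0
= 24.02 + 6.05 + 16.0
= 46.07 g/mol

46.07 g/mol


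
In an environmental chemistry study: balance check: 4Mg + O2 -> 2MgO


Equation: 4Mg + O2 -> 2MgO
Check atoms: Mg: 4≠2, O: 2=2
Not balanced

No, not balanced


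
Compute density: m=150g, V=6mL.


ρ = mass/volume
= 150/6
= 25.0 g/mL

25.0 g/mL


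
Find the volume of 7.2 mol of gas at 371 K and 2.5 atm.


PV = nRT  (R = 0.08206 L·atm/(mol·K))
V = nRT/P = 7.2×0.08206×371/2.5
= 87.679 L

87.679 L


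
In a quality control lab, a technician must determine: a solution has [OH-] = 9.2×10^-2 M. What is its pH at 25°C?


pOH = -log10([OH-]) = -log10(9.2×10^-2)
= 2 - log10(9.2) = 1.04
pH = 14 - pOH = 14 - 1.04 = 12.96

12.96


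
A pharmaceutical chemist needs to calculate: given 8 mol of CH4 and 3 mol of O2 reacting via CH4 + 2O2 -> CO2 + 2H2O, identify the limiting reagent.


Mole ratio available / coefficient:
  CH4: 8/1 = 8.000
  O2: 3/2 = 1.500
Smaller ratio is limiting.

O2


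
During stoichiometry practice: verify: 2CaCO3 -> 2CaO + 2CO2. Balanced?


Equation: 2CaCO3 -> 2CaO + 2CO2
Check atoms: C: 2=2, Ca: 2=2, O: 6=6
Balanced

Yes, balanced


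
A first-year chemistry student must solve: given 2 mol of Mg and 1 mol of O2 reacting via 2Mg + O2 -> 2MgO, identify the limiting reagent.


Mole ratio available / coefficient:
  Mg: 2/2 = 1.000
  O2: 1/1 = 1.000
Smaller ratio is limiting.

neither (stoichiometric); Mg and O2 are fully consumed


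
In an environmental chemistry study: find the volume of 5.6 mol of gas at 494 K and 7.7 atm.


PV = nRT  (R = 0.08206 L·atm/(mol·K))
V = nRT/P = 5.6×0.08206×494/7.7
= 29.482 L

29.482 L


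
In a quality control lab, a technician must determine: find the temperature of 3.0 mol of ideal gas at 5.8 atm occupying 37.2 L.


PV = nRT  (R = 0.08206 L·atm/(mol·K))
T = PV/(nR) = 5.8×37.2/(3.0×0.08206)
= 215.76/0.246180
= 876.43 K

876.43 K


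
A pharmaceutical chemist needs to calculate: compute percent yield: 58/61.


% yield = actual/theoretical × 100
= 58/61 × 100
= 95.08%

95.08%


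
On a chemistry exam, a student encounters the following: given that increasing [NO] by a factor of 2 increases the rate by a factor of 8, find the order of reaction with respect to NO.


rate ∝ [NO]^n
2^n = 8 → n = 3
Order in NO: 3

3


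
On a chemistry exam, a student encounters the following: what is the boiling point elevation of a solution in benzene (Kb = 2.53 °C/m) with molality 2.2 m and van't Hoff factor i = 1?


ΔTb = Kb × m × i
= 2.53 × 2.2 × 1
= 5.566 °C

5.566 °C


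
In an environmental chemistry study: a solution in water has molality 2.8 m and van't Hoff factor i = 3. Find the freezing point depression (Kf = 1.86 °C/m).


ΔTf = Kf × m × i
= 1.86 × 2.8 × 3
= 15.624 °C

15.624 °C


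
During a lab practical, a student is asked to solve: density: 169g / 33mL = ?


ρ = mass/volume
= 169/33
= 5.121 g/mL

5.121 g/mL


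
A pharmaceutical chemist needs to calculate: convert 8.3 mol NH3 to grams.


M(NH3) = 17.03 g/mol
mass = n × M = 8.3 × 17.03 = 141.35 g

141.35 g


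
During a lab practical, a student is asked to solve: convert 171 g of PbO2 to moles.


M(PbO2) = 239.2 g/mol
n = mass/M = 171/239.2 = 0.7149 mol

0.7149 mol


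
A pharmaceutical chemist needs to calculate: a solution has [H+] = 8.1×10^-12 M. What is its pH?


pH = -log10([H+]) = -log10(8.1×10^-12)
= 12 - log10(8.1)
= 12 - 0.91
= 11.09

11.09


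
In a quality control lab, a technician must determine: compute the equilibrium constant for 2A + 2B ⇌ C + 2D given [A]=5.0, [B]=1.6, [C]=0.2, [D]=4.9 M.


Kc = [C][D]^2/([A]^2[B]^2)
= (0.2^1 × 4.9^2)/(5.0^2 × 1.6^2)
= 4.802/64
= 0.07503

0.07503


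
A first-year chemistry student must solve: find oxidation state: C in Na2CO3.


2(+1) + x + 3(-2) = 0, so x = +4
Oxidation number: +4

+4


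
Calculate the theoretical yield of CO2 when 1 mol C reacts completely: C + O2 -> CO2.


Mole ratio CO2:C = 1:1
n(CO2) = 1 × 1/1 = 1.000 mol
mass = 1.000 × 44.01 = 44.01 g

44.01 g


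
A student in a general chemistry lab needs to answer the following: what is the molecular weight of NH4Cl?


M(NH4Cl) = 1×14.01 + 4×1.008 + 1×35.45
= 14.01 + 4.03 + 35.45
= 53.49 g/mol

53.49 g/mol


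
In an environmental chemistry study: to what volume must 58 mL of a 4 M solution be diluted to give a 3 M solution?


C1V1 = C2V2
4 × 58 = 3 × V2
V2 = 232/3 = 77.33 mL

77.33 mL


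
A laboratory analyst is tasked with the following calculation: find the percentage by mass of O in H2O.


M(H2O) = 2×1.008 + 1×16.0 = 18.016 g/mol
Mass of O = 1 × 16.0 = 16.00 g/mol
% O = 16.00/18.016 × 100 = 88.81%

88.81%


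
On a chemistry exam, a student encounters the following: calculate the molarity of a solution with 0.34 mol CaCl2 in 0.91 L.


M = n/V = 0.34/0.91 = 0.374 mol/L

0.374 M


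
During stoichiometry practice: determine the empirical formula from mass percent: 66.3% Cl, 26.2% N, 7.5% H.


Assume 100 g sample. Moles of each element:
  Cl: 66.3/35.45 = 1.87 mol
  N: 26.2/14.01 = 1.87 mol
  H: 7.5/1.008 = 7.44 mol
Divide by smallest (1.87):
  Cl: 1.87/1.87 = 1.0
  N: 1.87/1.87 = 1.0
  H: 7.44/1.87 = 3.98
Empirical formula: NH4Cl

NH4Cl


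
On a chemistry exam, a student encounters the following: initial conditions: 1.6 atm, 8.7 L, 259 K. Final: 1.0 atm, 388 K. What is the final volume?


P1V1/T1 = P2V2/T2
V2 = P1V1T2/(T1P2)
= 1.6×8.7×388/(259×1.0)
= 20.853 L

20.853 L


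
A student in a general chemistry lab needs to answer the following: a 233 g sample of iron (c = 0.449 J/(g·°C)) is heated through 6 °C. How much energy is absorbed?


q = mcΔT = 233 × 0.449 × 6
= 627.70 J

627.70 J


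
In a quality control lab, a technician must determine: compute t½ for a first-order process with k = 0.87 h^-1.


t½ = ln2/k = 0.693147/(0.87 h^-1)
= 0.7967 h

0.7967 h


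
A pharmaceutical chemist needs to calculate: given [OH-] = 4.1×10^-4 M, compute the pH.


pOH = -log10([OH-]) = -log10(4.1×10^-4)
= 4 - log10(4.1) = 3.39
pH = 14 - pOH = 14 - 3.39 = 10.61

10.61


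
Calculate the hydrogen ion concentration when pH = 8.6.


[H+] = 10^(-pH) = 10^(-8.6)
= 2.51×10^-9 M

2.51×10^-9 M


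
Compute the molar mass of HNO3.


M(HNO3) = 1×1.008 + 1×14.01 + 3×16.0
= 1.01 + 14.01 + 48.0
= 63.02 g/mol

63.02 g/mol


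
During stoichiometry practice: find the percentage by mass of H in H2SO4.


M(H2SO4) = 2×1.008 + 1×32.07 + 4×16.0 = 98.086 g/mol
Mass of H = 2 × 1.008 = 2.016 g/mol
% H = 2.016/98.086 × 100 = 2.06%

2.06%


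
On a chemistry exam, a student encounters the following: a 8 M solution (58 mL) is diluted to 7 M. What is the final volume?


C1V1 = C2V2
8 × 58 = 7 × V2
V2 = 464/7 = 66.29 mL

66.29 mL


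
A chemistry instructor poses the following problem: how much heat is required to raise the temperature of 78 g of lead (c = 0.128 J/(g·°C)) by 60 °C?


q = mcΔT = 78 × 0.128 × 60
= 599.04 J

599.04 J


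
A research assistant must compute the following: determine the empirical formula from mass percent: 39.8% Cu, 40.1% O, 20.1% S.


Assume 100 g sample. Moles of each element:
  Cu: 39.8/63.55 = 0.626 mol
  O: 40.1/16.0 = 2.506 mol
  S: 20.1/32.07 = 0.627 mol
Divide by smallest (0.626):
  Cu: 0.626/0.626 = 1.0
  O: 2.506/0.626 = 4.0
  S: 0.627/0.626 = 1.0
Empirical formula: CuSO4

CuSO4


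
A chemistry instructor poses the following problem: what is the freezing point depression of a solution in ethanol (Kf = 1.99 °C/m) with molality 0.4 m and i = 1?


ΔTf = Kf × m × i
= 1.99 × 0.4 × 1
= 0.796 °C

0.796 °C


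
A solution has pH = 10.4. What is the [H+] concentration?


[H+] = 10^(-pH) = 10^(-10.4)
= 3.98×10^-11 M

3.98×10^-11 M


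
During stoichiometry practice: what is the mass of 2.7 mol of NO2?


M(NO2) = 46.01 g/mol
mass = n × M = 2.7 × 46.01 = 124.23 g

124.23 g


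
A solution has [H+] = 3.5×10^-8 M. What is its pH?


pH = -log10([H+]) = -log10(3.5×10^-8)
= 8 - log10(3.5)
= 8 - 0.54
= 7.46

7.46


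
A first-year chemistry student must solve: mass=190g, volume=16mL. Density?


ρ = mass/volume
= 190/16
= 11.875 g/mL

11.875 g/mL


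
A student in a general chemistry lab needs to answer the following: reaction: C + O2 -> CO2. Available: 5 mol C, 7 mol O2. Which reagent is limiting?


Mole ratio available / coefficient:
  C: 5/1 = 5.000
  O2: 7/1 = 7.000
Smaller ratio is limiting.

C


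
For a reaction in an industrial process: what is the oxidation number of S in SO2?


x + 2(-2) = 0, so x = +4
Oxidation number: +4

+4


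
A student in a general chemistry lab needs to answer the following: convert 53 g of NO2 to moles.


M(NO2) = 46.01 g/mol
n = mass/M = 53/46.01 = 1.1519 mol

1.1519 mol


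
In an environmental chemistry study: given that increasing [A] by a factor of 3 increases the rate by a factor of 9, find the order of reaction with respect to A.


rate ∝ [A]^n
3^n = 9 → n = 2
Order in A: 2

2


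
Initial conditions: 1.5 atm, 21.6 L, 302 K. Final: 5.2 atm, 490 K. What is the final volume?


P1V1/T1 = P2V2/T2
V2 = P1V1T2/(T1P2)
= 1.5×21.6×490/(302×5.2)
= 10.11 L

10.11 L


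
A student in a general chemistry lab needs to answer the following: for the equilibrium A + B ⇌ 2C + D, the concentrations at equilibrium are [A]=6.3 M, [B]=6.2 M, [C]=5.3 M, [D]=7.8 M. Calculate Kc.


Kc = [C]^2[D]/([A][B])
= (5.3^2 × 7.8^1)/(6.3^1 × 6.2^1)
= 219.102/39.06
= 5.609

5.609


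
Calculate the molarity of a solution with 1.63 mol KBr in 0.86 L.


M = n/V = 1.63/0.86 = 1.895 mol/L

1.895 M


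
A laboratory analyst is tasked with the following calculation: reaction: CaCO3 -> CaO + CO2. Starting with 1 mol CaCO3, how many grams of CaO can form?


Mole ratio CaO:CaCO3 = 1:1
n(CaO) = 1 × 1/1 = 1.000 mol
mass = 1.000 × 56.08 = 56.08 g

56.08 g


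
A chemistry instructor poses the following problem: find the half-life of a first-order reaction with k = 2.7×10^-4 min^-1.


t½ = ln2/k = 0.693147/(2.7×10^-4 min^-1)
= 2567 min

2567 min


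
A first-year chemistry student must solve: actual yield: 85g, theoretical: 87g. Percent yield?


% yield = actual/theoretical × 100
= 85/87 × 100
= 97.7%

97.7%


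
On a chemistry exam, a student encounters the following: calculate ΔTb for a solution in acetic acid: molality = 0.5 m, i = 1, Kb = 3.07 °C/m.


ΔTb = Kb × m × i
= 3.07 × 0.5 × 1
= 1.535 °C

1.535 °C


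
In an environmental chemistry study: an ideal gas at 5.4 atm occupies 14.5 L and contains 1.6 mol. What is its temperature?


PV = nRT  (R = 0.08206 L·atm/(mol·K))
T = PV/(nR) = 5.4×14.5/(1.6×0.08206)
= 78.30/0.131296
= 596.36 K

596.36 K


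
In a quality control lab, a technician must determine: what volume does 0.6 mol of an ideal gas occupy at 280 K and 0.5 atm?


PV = nRT  (R = 0.08206 L·atm/(mol·K))
V = nRT/P = 0.6×0.08206×280/0.5
= 27.572 L

27.572 L


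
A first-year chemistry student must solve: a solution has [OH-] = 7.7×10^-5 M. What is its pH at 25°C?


pOH = -log10([OH-]) = -log10(7.7×10^-5)
= 5 - log10(7.7) = 4.11
pH = 14 - pOH = 14 - 4.11 = 9.89

9.89


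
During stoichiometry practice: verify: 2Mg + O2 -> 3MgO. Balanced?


Equation: 2Mg + O2 -> 3MgO
Check atoms: Mg: 2≠3, O: 2≠3
Not balanced

No, not balanced


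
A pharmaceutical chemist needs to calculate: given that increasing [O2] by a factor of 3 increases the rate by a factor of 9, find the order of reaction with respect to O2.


rate ∝ [O2]^n
3^n = 9 → n = 2
Order in O2: 2

2


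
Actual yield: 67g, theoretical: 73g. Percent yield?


% yield = actual/theoretical × 100
= 67/73 × 100
= 91.78%

91.78%


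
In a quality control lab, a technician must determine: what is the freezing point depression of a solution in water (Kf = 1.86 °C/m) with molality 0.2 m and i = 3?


ΔTf = Kf × m × i
= 1.86 × 0.2 × 3
= 1.116 °C

1.116 °C


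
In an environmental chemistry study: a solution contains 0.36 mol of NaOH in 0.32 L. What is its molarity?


M = n/V = 0.36/0.32 = 1.125 mol/L

1.125 M


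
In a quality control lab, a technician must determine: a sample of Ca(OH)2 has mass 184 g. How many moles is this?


M(Ca(OH)2) = 74.1 g/mol
n = mass/M = 184/74.1 = 2.4831 mol

2.4831 mol


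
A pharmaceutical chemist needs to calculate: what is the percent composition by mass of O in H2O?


M(H2O) = 2×1.008 + 1×16.0 = 18.016 g/mol
Mass of O = 1 × 16.0 = 16.00 g/mol
% O = 16.00/18.016 × 100 = 88.81%

88.81%


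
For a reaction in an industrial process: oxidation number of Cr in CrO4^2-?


x + 4(-2) = -2, so x = +6
Oxidation number: +6

+6


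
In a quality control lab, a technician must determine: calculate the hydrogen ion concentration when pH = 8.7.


[H+] = 10^(-pH) = 10^(-8.7)
= 2.0×10^-9 M

2.0×10^-9 M


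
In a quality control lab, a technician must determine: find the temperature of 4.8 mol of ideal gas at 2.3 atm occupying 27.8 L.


PV = nRT  (R = 0.08206 L·atm/(mol·K))
T = PV/(nR) = 2.3×27.8/(4.8×0.08206)
= 63.94/0.393888
= 162.33 K

162.33 K


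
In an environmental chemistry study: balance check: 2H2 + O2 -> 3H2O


Equation: 2H2 + O2 -> 3H2O
Check atoms: H: 4≠6, O: 2≠3
Not balanced

No, not balanced


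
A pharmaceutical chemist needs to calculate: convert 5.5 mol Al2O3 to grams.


M(Al2O3) = 101.96 g/mol
mass = n × M = 5.5 × 101.96 = 560.78 g

560.78 g


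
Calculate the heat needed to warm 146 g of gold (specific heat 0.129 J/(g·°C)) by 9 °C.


q = mcΔT = 146 × 0.129 × 9
= 169.51 J

169.51 J


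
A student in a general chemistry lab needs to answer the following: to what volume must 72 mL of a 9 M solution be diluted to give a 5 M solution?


C1V1 = C2V2
9 × 72 = 5 × V2
V2 = 648/5 = 129.6 mL

129.6 mL


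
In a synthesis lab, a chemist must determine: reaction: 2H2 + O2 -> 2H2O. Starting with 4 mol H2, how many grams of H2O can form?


Mole ratio H2O:H2 = 2:2
n(H2O) = 4 × 2/2 = 4.000 mol
mass = 4.000 × 18.02 = 72.08 g

72.08 g


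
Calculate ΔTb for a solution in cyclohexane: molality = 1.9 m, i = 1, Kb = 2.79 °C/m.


ΔTb = Kb × m × i
= 2.79 × 1.9 × 1
= 5.301 °C

5.301 °C


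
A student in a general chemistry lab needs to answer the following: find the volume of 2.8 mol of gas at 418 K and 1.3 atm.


PV = nRT  (R = 0.08206 L·atm/(mol·K))
V = nRT/P = 2.8×0.08206×418/1.3
= 73.879 L

73.879 L


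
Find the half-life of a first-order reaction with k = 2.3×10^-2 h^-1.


t½ = ln2/k = 0.693147/(2.3×10^-2 h^-1)
= 30.14 h

30.14 h


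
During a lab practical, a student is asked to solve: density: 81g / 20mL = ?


ρ = mass/volume
= 81/20
= 4.05 g/mL

4.05 g/mL


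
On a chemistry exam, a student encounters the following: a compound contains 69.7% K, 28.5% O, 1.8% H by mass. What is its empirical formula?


Assume 100 g sample. Moles of each element:
  K: 69.7/39.1 = 1.783 mol
  O: 28.5/16.0 = 1.781 mol
  H: 1.8/1.008 = 1.786 mol
Divide by smallest (1.781):
  K: 1.783/1.781 = 1.0
  O: 1.781/1.781 = 1.0
  H: 1.786/1.781 = 1.0
Empirical formula: KOH

KOH


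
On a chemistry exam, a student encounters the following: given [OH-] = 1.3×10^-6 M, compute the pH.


pOH = -log10([OH-]) = -log10(1.3×10^-6)
= 6 - log10(1.3) = 5.89
pH = 14 - pOH = 14 - 5.89 = 8.11

8.11


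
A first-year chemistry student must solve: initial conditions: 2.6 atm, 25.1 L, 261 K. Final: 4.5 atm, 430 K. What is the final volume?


P1V1/T1 = P2V2/T2
V2 = P1V1T2/(T1P2)
= 2.6×25.1×430/(261×4.5)
= 23.893 L

23.893 L


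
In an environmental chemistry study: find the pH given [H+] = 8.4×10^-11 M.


pH = -log10([H+]) = -log10(8.4×10^-11)
= 11 - log10(8.4)
= 11 - 0.92
= 10.08

10.08


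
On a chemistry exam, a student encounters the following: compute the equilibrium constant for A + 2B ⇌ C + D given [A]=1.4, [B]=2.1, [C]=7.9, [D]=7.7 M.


Kc = [C][D]/([A][B]^2)
= (7.9^1 × 7.7^1)/(1.4^1 × 2.1^2)
= 60.83/6.174
= 9.853

9.853


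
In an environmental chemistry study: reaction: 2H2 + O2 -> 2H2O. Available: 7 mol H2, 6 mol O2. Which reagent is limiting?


Mole ratio available / coefficient:
  H2: 7/2 = 3.500
  O2: 6/1 = 6.000
Smaller ratio is limiting.

H2


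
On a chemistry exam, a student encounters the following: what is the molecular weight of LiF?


M(LiF) = 1×6.94 + 1×19.0
= 6.94 + 19.0
= 25.94 g/mol

25.94 g/mol


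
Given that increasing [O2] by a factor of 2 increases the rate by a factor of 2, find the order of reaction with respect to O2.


rate ∝ [O2]^n
2^n = 2 → n = 1
Order in O2: 1

1


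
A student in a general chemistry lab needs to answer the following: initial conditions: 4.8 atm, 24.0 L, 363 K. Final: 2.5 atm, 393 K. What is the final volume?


P1V1/T1 = P2V2/T2
V2 = P1V1T2/(T1P2)
= 4.8×24.0×393/(363×2.5)
= 49.888 L

49.888 L


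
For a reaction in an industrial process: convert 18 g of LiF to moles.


M(LiF) = 25.94 g/mol
n = mass/M = 18/25.94 = 0.6939 mol

0.6939 mol


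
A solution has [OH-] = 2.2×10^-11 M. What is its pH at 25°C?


pOH = -log10([OH-]) = -log10(2.2×10^-11)
= 11 - log10(2.2) = 10.66
pH = 14 - pOH = 14 - 10.66 = 3.34

3.34


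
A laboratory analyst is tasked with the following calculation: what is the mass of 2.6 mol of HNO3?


M(HNO3) = 63.02 g/mol
mass = n × M = 2.6 × 63.02 = 163.85 g

163.85 g


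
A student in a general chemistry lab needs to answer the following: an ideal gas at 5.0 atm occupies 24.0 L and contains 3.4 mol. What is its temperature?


PV = nRT  (R = 0.08206 L·atm/(mol·K))
T = PV/(nR) = 5.0×24.0/(3.4×0.08206)
= 120.00/0.279004
= 430.10 K

430.10 K


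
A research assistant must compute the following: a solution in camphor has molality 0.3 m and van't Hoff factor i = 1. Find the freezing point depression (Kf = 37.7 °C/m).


ΔTf = Kf × m × i
= 37.7 × 0.3 × 1
= 11.31 °C

11.31 °C


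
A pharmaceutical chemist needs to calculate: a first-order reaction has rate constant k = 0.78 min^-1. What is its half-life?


t½ = ln2/k = 0.693147/(0.78 min^-1)
= 0.8887 min

0.8887 min


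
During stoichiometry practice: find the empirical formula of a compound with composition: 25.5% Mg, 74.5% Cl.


Assume 100 g sample. Moles of each element:
  Mg: 25.5/24.31 = 1.049 mol
  Cl: 74.5/35.45 = 2.102 mol
Divide by smallest (1.049):
  Mg: 1.049/1.049 = 1.0
  Cl: 2.102/1.049 = 2.0
Empirical formula: MgCl2

MgCl2


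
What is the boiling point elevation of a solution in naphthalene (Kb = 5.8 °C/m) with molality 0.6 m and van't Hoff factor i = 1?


ΔTb = Kb × m × i
= 5.8 × 0.6 × 1
= 3.48 °C

3.48 °C


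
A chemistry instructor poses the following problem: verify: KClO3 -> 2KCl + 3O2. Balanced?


Equation: KClO3 -> 2KCl + 3O2
Check atoms: Cl: 1≠2, K: 1≠2, O: 3≠6
Not balanced

No, not balanced


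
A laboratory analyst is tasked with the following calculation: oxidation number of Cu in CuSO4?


Sulfate is -2, so Cu = +2
Oxidation number: +2

+2


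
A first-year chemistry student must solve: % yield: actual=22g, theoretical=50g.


% yield = actual/theoretical × 100
= 22/50 × 100
= 44.0%

44.0%


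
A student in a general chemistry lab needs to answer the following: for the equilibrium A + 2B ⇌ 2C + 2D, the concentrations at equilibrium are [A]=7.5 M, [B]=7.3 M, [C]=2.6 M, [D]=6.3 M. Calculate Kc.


Kc = [C]^2[D]^2/([A][B]^2)
= (2.6^2 × 6.3^2)/(7.5^1 × 7.3^2)
= 268.3044/399.675
= 0.6713

0.6713


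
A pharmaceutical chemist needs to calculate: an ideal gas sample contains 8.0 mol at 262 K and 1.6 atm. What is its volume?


PV = nRT  (R = 0.08206 L·atm/(mol·K))
V = nRT/P = 8.0×0.08206×262/1.6
= 107.499 L

107.499 L


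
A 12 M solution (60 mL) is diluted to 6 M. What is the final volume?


C1V1 = C2V2
12 × 60 = 6 × V2
V2 = 720/6 = 120.0 mL

120.0 mL


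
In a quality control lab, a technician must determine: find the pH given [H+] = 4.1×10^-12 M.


pH = -log10([H+]) = -log10(4.1×10^-12)
= 12 - log10(4.1)
= 12 - 0.61
= 11.39

11.39


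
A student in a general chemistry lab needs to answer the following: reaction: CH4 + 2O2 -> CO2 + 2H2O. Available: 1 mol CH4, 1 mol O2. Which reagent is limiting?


Mole ratio available / coefficient:
  CH4: 1/1 = 1.000
  O2: 1/2 = 0.500
Smaller ratio is limiting.

O2


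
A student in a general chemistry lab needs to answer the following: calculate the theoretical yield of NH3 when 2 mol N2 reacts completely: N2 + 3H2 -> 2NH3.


Mole ratio NH3:N2 = 2:1
n(NH3) = 2 × 2/1 = 4.000 mol
mass = 4.000 × 17.03 = 68.12 g

68.12 g


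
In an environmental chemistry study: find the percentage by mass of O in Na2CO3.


M(Na2CO3) = 2×22.99 + 1×12.01 + 3×16.0 = 105.99 g/mol
Mass of O = 3 × 16.0 = 48.00 g/mol
% O = 48.00/105.99 × 100 = 45.29%

45.29%


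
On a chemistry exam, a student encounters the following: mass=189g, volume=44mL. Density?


ρ = mass/volume
= 189/44
= 4.295 g/mL

4.295 g/mL


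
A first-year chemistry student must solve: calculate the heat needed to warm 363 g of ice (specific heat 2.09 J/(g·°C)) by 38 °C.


q = mcΔT = 363 × 2.09 × 38
= 28829.46 J

28829.46 J


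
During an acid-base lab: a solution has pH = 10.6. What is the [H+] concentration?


[H+] = 10^(-pH) = 10^(-10.6)
= 2.51×10^-11 M

2.51×10^-11 M


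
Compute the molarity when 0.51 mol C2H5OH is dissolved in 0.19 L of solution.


M = n/V = 0.51/0.19 = 2.684 mol/L

2.684 M


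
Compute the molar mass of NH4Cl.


M(NH4Cl) = 1×14.01 + 4×1.008 + 1×35.45
= 14.01 + 4.03 + 35.45
= 53.49 g/mol

53.49 g/mol


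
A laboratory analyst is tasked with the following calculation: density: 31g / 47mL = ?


ρ = mass/volume
= 31/47
= 0.66 g/mL

0.66 g/mL


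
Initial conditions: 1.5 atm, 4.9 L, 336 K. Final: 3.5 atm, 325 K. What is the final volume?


P1V1/T1 = P2V2/T2
V2 = P1V1T2/(T1P2)
= 1.5×4.9×325/(336×3.5)
= 2.031 L

2.031 L


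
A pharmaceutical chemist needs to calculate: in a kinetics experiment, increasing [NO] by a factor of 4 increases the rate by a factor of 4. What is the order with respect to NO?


rate ∝ [NO]^n
4^n = 4 → n = 1
Order in NO: 1

1


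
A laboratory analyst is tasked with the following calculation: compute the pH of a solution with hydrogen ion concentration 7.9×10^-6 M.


pH = -log10([H+]) = -log10(7.9×10^-6)
= 6 - log10(7.9)
= 6 - 0.9
= 5.1

5.1


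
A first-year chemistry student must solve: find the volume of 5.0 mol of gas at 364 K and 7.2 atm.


PV = nRT  (R = 0.08206 L·atm/(mol·K))
V = nRT/P = 5.0×0.08206×364/7.2
= 20.743 L

20.743 L


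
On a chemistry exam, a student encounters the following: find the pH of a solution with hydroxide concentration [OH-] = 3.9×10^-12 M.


pOH = -log10([OH-]) = -log10(3.9×10^-12)
= 12 - log10(3.9) = 11.41
pH = 14 - pOH = 14 - 11.41 = 2.59

2.59


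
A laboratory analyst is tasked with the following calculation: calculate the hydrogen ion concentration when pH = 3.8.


[H+] = 10^(-pH) = 10^(-3.8)
= 1.58×10^-4 M

1.58×10^-4 M


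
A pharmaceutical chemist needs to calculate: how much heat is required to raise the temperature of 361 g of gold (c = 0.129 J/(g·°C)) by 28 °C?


q = mcΔT = 361 × 0.129 × 28
= 1303.93 J

1303.93 J


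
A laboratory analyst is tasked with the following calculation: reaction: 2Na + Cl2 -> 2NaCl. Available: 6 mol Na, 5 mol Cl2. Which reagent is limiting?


Mole ratio available / coefficient:
  Na: 6/2 = 3.000
  Cl2: 5/1 = 5.000
Smaller ratio is limiting.

Na


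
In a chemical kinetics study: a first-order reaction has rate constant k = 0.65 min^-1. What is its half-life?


t½ = ln2/k = 0.693147/(0.65 min^-1)
= 1.066 min

1.066 min


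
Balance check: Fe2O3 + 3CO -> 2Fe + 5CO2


Equation: Fe2O3 + 3CO -> 2Fe + 5CO2
Check atoms: C: 3≠5, Fe: 2=2, O: 6≠10
Not balanced

No, not balanced


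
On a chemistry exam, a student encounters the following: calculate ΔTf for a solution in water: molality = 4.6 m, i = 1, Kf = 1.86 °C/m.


ΔTf = Kf × m × i
= 1.86 × 4.6 × 1
= 8.556 °C

8.556 °C


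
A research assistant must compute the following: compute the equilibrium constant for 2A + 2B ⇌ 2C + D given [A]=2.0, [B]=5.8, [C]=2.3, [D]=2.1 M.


Kc = [C]^2[D]/([A]^2[B]^2)
= (2.3^2 × 2.1^1)/(2.0^2 × 5.8^2)
= 11.109/134.56
= 0.08256

0.08256


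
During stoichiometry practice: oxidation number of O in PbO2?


O is usually -2
Oxidation number: -2

-2


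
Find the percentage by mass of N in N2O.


M(N2O) = 2×14.01 + 1×16.0 = 44.02 g/mol
Mass of N = 2 × 14.01 = 28.02 g/mol
% N = 28.02/44.02 × 100 = 63.65%

63.65%


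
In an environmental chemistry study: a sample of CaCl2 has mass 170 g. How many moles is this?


M(CaCl2) = 110.98 g/mol
n = mass/M = 170/110.98 = 1.5318 mol

1.5318 mol


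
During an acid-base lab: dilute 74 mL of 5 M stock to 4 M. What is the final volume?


C1V1 = C2V2
5 × 74 = 4 × V2
V2 = 370/4 = 92.5 mL

92.5 mL


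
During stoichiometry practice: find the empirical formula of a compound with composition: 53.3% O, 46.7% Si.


Assume 100 g sample. Moles of each element:
  O: 53.3/16.0 = 3.331 mol
  Si: 46.7/28.09 = 1.663 mol
Divide by smallest (1.663):
  O: 3.331/1.663 = 2.0
  Si: 1.663/1.663 = 1.0
Empirical formula: SiO2

SiO2


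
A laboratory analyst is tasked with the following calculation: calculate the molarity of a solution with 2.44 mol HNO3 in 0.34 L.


M = n/V = 2.44/0.34 = 7.176 mol/L

7.176 M


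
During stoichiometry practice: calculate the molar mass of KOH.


M(KOH) = 1×39.1 + 1×16.0 + 1×1.008
= 39.1 + 16.0 + 1.01
= 56.11 g/mol

56.11 g/mol


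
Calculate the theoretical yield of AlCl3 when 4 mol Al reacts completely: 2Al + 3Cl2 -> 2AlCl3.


Mole ratio AlCl3:Al = 2:2
n(AlCl3) = 4 × 2/2 = 4.000 mol
mass = 4.000 × 133.33 = 533.32 g

533.32 g


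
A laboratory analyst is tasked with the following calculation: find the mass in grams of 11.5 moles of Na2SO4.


M(Na2SO4) = 142.05 g/mol
mass = n × M = 11.5 × 142.05 = 1633.58 g

1633.58 g


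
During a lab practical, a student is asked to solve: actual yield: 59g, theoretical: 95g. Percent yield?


% yield = actual/theoretical × 100
= 59/95 × 100
= 62.11%

62.11%


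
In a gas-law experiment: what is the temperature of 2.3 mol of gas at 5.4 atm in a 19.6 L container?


PV = nRT  (R = 0.08206 L·atm/(mol·K))
T = PV/(nR) = 5.4×19.6/(2.3×0.08206)
= 105.84/0.188738
= 560.78 K

560.78 K


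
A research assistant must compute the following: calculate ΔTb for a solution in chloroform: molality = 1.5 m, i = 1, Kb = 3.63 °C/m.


ΔTb = Kb × m × i
= 3.63 × 1.5 × 1
= 5.445 °C

5.445 °C


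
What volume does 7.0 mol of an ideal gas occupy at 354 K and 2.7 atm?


PV = nRT  (R = 0.08206 L·atm/(mol·K))
V = nRT/P = 7.0×0.08206×354/2.7
= 75.313 L

75.313 L


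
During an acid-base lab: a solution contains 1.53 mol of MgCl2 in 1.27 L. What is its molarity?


M = n/V = 1.53/1.27 = 1.205 mol/L

1.205 M


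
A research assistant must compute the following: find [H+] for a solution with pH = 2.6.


[H+] = 10^(-pH) = 10^(-2.6)
= 2.51×10^-3 M

2.51×10^-3 M


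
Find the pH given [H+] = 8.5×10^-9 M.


pH = -log10([H+]) = -log10(8.5×10^-9)
= 9 - log10(8.5)
= 9 - 0.93
= 8.07

8.07


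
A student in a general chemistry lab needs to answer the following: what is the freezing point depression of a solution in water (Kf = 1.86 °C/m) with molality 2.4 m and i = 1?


ΔTf = Kf × m × i
= 1.86 × 2.4 × 1
= 4.464 °C

4.464 °C


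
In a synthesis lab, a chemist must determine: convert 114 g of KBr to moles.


M(KBr) = 119.0 g/mol
n = mass/M = 114/119.0 = 0.958 mol

0.958 mol


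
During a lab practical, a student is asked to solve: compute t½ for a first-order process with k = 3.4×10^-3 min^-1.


t½ = ln2/k = 0.693147/(3.4×10^-3 min^-1)
= 203.9 min

203.9 min


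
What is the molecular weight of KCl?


M(KCl) = 1×39.1 + 1×35.45
= 39.1 + 35.45
= 74.55 g/mol

74.55 g/mol


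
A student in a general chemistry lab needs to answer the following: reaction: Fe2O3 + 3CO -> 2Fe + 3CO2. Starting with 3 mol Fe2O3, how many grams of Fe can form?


Mole ratio Fe:Fe2O3 = 2:1
n(Fe) = 3 × 2/1 = 6.000 mol
mass = 6.000 × 55.85 = 335.1 g

335.1 g


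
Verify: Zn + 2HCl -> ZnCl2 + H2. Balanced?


Equation: Zn + 2HCl -> ZnCl2 + H2
Check atoms: Cl: 2=2, H: 2=2, Zn: 1=1
Balanced

Yes, balanced


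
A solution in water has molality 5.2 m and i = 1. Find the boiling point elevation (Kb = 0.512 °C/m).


ΔTb = Kb × m × i
= 0.512 × 5.2 × 1
= 2.6624 °C

2.6624 °C


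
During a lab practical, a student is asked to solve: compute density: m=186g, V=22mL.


ρ = mass/volume
= 186/22
= 8.455 g/mL

8.455 g/mL


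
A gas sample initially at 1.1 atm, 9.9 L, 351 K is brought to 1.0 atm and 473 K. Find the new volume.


P1V1/T1 = P2V2/T2
V2 = P1V1T2/(T1P2)
= 1.1×9.9×473/(351×1.0)
= 14.675 L

14.675 L
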